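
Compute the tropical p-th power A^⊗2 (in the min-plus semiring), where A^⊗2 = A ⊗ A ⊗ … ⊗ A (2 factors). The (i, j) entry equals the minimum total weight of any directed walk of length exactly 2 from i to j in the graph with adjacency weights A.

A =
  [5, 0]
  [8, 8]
A^⊗2 =
  [8, 5]
  [13, 8]

Each entry (A^⊗2)_ij equals the minimum over all length-2 walks i = v_0 → v_1 → … → v_2 = j of Σ_t A[v_t][v_{t+1}]. For example, for (i, j) = (0, 1) we minimise over 2 possible intermediate vertex sequences; the minimum is 5, attained along the walk 0 → 0 → 1.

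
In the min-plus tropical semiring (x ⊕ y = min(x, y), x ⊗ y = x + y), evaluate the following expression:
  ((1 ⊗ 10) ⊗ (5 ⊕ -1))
((1 ⊗ 10) ⊗ (5 ⊕ -1)) = 10

Expand innermost to outermost. Recall ⊕ takes the minimum of its arguments and ⊗ takes their sum. Working out the expression ((1 ⊗ 10) ⊗ (5 ⊕ -1)) gives 10.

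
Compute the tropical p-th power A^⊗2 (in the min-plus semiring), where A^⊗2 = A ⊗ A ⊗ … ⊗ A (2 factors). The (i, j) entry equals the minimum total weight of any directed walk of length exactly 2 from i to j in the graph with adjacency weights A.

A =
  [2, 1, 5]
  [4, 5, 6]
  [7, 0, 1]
A^⊗2 =
  [4, 3, 6]
  [6, 5, 7]
  [4, 1, 2]

Each entry (A^⊗2)_ij equals the minimum over all length-2 walks i = v_0 → v_1 → … → v_2 = j of Σ_t A[v_t][v_{t+1}]. For example, for (i, j) = (0, 2) we minimise over 3 possible intermediate vertex sequences; the minimum is 6, attained along the walk 0 → 2 → 2.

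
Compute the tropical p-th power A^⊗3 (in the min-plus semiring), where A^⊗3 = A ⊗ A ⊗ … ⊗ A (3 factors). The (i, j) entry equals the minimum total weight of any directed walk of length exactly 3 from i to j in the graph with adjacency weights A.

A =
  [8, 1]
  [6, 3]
A^⊗3 =
  [10, 7]
  [12, 9]

Each entry (A^⊗3)_ij equals the minimum over all length-3 walks i = v_0 → v_1 → … → v_3 = j of Σ_t A[v_t][v_{t+1}]. For example, for (i, j) = (0, 1) we minimise over 4 possible intermediate vertex sequences; the minimum is 7, attained along the walk 0 → 1 → 1 → 1.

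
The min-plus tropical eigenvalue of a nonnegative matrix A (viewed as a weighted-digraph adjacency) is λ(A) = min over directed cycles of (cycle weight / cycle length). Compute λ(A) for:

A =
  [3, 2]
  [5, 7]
λ(A) = 3

Enumerate directed cycles and compute their means (weight / length). Sample:
  cycle 0 → 0: weight = 3, length = 1, mean = 3/1 ≈ 3.000
  cycle 1 → 1: weight = 7, length = 1, mean = 7/1 ≈ 7.000
  cycle 0 → 1 → 0: weight = 7, length = 2, mean = 7/2 ≈ 3.500
  cycle 1 → 0 → 1: weight = 7, length = 2, mean = 7/2 ≈ 3.500
Minimum mean = 3.000, attained e.g. along the cycle 0 → 0 with weight 3 and length 1. So λ(A) = 3/1 = 3.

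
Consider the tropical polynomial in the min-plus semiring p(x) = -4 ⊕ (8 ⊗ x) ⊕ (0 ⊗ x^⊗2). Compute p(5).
p(5) = -4

A tropical monomial a ⊗ x^⊗i evaluates to a + i · x. Evaluating each term at x = 5:
  Term 0 contributes -4 + 0 · 5 = -4
  Term 1 contributes 8 + 1 · 5 = 13
  Term 2 contributes 0 + 2 · 5 = 10
p(5) = ⊕ of these = min[-4, 13, 10] = -4.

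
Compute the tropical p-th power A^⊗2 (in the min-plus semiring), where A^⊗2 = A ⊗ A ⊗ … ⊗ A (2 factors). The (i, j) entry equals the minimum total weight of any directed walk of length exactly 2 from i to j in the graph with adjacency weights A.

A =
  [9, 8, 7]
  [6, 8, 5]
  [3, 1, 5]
A^⊗2 =
  [10, 8, 12]
  [8, 6, 10]
  [7, 6, 6]

Each entry (A^⊗2)_ij equals the minimum over all length-2 walks i = v_0 → v_1 → … → v_2 = j of Σ_t A[v_t][v_{t+1}]. For example, for (i, j) = (0, 2) we minimise over 3 possible intermediate vertex sequences; the minimum is 12, attained along the walk 0 → 2 → 2.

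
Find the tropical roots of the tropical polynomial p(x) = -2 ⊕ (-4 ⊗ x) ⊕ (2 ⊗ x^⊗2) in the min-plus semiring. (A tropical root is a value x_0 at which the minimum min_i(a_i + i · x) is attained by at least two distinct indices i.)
Roots: {-6, 2}

Each tropical root is a break point of the lower envelope of the lines y = a_i + i · x (there are 3 lines, with slopes 0, 1, ..., 2). Only the lines that attain the minimum somewhere contribute to roots; other lines are dominated. Here the surviving (envelope) indices are i = 2, i = 1, i = 0.
Intersections between consecutive envelope lines give the roots: for adjacent envelope indices i < j the intersection is x = (a_i − a_j) / (j − i). Reading off the sorted break points: {-6, 2}.
Verification: at each break x_0, at least two indices attain the minimum of min_i(a_i + i · x_0).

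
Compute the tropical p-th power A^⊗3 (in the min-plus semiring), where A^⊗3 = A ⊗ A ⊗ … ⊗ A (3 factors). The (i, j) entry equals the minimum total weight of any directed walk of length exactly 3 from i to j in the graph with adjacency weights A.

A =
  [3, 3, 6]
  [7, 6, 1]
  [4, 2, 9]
A^⊗3 =
  [8, 6, 7]
  [8, 8, 4]
  [7, 5, 8]

Each entry (A^⊗3)_ij equals the minimum over all length-3 walks i = v_0 → v_1 → … → v_3 = j of Σ_t A[v_t][v_{t+1}]. For example, for (i, j) = (0, 2) we minimise over 9 possible intermediate vertex sequences; the minimum is 7, attained along the walk 0 → 0 → 1 → 2.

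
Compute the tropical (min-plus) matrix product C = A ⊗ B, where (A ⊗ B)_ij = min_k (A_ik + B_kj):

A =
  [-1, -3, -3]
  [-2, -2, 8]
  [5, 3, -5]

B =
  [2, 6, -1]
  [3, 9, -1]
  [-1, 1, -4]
A ⊗ B =
  [-4, -2, -7]
  [0, 4, -3]
  [-6, -4, -9]

Apply the min-plus product entry-by-entry:
  C[0][0] = min over k of (A[0][0] + B[0][0] = -1 + 2 = 1, A[0][1] + B[1][0] = -3 + 3 = 0, A[0][2] + B[2][0] = -3 + -1 = -4) = -4 (attained at k = 2)
  C[0][1] = min over k of (A[0][0] + B[0][1] = -1 + 6 = 5, A[0][1] + B[1][1] = -3 + 9 = 6, A[0][2] + B[2][1] = -3 + 1 = -2) = -2 (attained at k = 2)
  C[0][2] = min over k of (A[0][0] + B[0][2] = -1 + -1 = -2, A[0][1] + B[1][2] = -3 + -1 = -4, A[0][2] + B[2][2] = -3 + -4 = -7) = -7 (attained at k = 2)
  C[1][0] = min over k of (A[1][0] + B[0][0] = -2 + 2 = 0, A[1][1] + B[1][0] = -2 + 3 = 1, A[1][2] + B[2][0] = 8 + -1 = 7) = 0 (attained at k = 0)
  C[1][1] = min over k of (A[1][0] + B[0][1] = -2 + 6 = 4, A[1][1] + B[1][1] = -2 + 9 = 7, A[1][2] + B[2][1] = 8 + 1 = 9) = 4 (attained at k = 0)
  C[1][2] = min over k of (A[1][0] + B[0][2] = -2 + -1 = -3, A[1][1] + B[1][2] = -2 + -1 = -3, A[1][2] + B[2][2] = 8 + -4 = 4) = -3 (attained at k = 0)
  C[2][0] = min over k of (A[2][0] + B[0][0] = 5 + 2 = 7, A[2][1] + B[1][0] = 3 + 3 = 6, A[2][2] + B[2][0] = -5 + -1 = -6) = -6 (attained at k = 2)
  C[2][1] = min over k of (A[2][0] + B[0][1] = 5 + 6 = 11, A[2][1] + B[1][1] = 3 + 9 = 12, A[2][2] + B[2][1] = -5 + 1 = -4) = -4 (attained at k = 2)
  C[2][2] = min over k of (A[2][0] + B[0][2] = 5 + -1 = 4, A[2][1] + B[1][2] = 3 + -1 = 2, A[2][2] + B[2][2] = -5 + -4 = -9) = -9 (attained at k = 2)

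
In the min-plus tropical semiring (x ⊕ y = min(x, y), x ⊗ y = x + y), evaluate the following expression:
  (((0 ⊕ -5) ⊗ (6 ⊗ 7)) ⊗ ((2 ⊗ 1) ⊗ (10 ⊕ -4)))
(((0 ⊕ -5) ⊗ (6 ⊗ 7)) ⊗ ((2 ⊗ 1) ⊗ (10 ⊕ -4))) = 7

Expand innermost to outermost. Recall ⊕ takes the minimum of its arguments and ⊗ takes their sum. Working out the expression (((0 ⊕ -5) ⊗ (6 ⊗ 7)) ⊗ ((2 ⊗ 1) ⊗ (10 ⊕ -4))) gives 7.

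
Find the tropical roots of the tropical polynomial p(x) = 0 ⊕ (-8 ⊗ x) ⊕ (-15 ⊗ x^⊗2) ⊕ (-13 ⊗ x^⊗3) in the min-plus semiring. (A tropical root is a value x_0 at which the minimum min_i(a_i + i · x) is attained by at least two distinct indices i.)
Roots: {-2, 7, 8}

Each tropical root is a break point of the lower envelope of the lines y = a_i + i · x (there are 4 lines, with slopes 0, 1, ..., 3). Only the lines that attain the minimum somewhere contribute to roots; other lines are dominated. Here the surviving (envelope) indices are i = 3, i = 2, i = 1, i = 0.
Intersections between consecutive envelope lines give the roots: for adjacent envelope indices i < j the intersection is x = (a_i − a_j) / (j − i). Reading off the sorted break points: {-2, 7, 8}.
Verification: at each break x_0, at least two indices attain the minimum of min_i(a_i + i · x_0).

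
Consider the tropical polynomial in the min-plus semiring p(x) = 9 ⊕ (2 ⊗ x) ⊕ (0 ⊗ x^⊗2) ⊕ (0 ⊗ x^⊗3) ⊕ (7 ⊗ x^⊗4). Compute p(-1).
p(-1) = -3

A tropical monomial a ⊗ x^⊗i evaluates to a + i · x. Evaluating each term at x = -1:
  Term 0 contributes 9 + 0 · -1 = 9
  Term 1 contributes 2 + 1 · -1 = 1
  Term 2 contributes 0 + 2 · -1 = -2
  Term 3 contributes 0 + 3 · -1 = -3
  Term 4 contributes 7 + 4 · -1 = 3
p(-1) = ⊕ of these = min[9, 1, -2, -3, 3] = -3.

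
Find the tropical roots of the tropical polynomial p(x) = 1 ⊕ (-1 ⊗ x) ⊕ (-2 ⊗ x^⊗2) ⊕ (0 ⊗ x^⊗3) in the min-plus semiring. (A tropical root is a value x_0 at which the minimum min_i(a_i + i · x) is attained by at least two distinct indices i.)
Roots: {-2, 1, 2}

Each tropical root is a break point of the lower envelope of the lines y = a_i + i · x (there are 4 lines, with slopes 0, 1, ..., 3). Only the lines that attain the minimum somewhere contribute to roots; other lines are dominated. Here the surviving (envelope) indices are i = 3, i = 2, i = 1, i = 0.
Intersections between consecutive envelope lines give the roots: for adjacent envelope indices i < j the intersection is x = (a_i − a_j) / (j − i). Reading off the sorted break points: {-2, 1, 2}.
Verification: at each break x_0, at least two indices attain the minimum of min_i(a_i + i · x_0).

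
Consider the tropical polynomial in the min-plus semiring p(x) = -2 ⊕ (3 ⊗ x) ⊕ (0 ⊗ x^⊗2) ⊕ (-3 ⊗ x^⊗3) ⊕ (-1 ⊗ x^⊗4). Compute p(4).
p(4) = -2

A tropical monomial a ⊗ x^⊗i evaluates to a + i · x. Evaluating each term at x = 4:
  Term 0 contributes -2 + 0 · 4 = -2
  Term 1 contributes 3 + 1 · 4 = 7
  Term 2 contributes 0 + 2 · 4 = 8
  Term 3 contributes -3 + 3 · 4 = 9
  Term 4 contributes -1 + 4 · 4 = 15
p(4) = ⊕ of these = min[-2, 7, 8, 9, 15] = -2.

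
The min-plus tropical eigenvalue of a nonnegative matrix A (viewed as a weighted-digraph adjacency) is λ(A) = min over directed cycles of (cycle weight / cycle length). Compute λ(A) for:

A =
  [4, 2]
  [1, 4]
λ(A) = 3/2

Enumerate directed cycles and compute their means (weight / length). Sample:
  cycle 0 → 0: weight = 4, length = 1, mean = 4/1 ≈ 4.000
  cycle 1 → 1: weight = 4, length = 1, mean = 4/1 ≈ 4.000
  cycle 0 → 1 → 0: weight = 3, length = 2, mean = 3/2 ≈ 1.500
  cycle 1 → 0 → 1: weight = 3, length = 2, mean = 3/2 ≈ 1.500
Minimum mean = 1.500, attained e.g. along the cycle 0 → 1 → 0 with weight 3 and length 2. So λ(A) = 3/2 = 3/2.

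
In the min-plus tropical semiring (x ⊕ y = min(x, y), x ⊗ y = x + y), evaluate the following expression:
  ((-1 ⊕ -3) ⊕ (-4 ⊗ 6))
((-1 ⊕ -3) ⊕ (-4 ⊗ 6)) = -3

Expand innermost to outermost. Recall ⊕ takes the minimum of its arguments and ⊗ takes their sum. Working out the expression ((-1 ⊕ -3) ⊕ (-4 ⊗ 6)) gives -3.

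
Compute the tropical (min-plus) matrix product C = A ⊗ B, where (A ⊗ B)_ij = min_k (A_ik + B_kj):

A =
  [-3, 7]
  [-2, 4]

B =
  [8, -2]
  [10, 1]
A ⊗ B =
  [5, -5]
  [6, -4]

Apply the min-plus product entry-by-entry:
  C[0][0] = min over k of (A[0][0] + B[0][0] = -3 + 8 = 5, A[0][1] + B[1][0] = 7 + 10 = 17) = 5 (attained at k = 0)
  C[0][1] = min over k of (A[0][0] + B[0][1] = -3 + -2 = -5, A[0][1] + B[1][1] = 7 + 1 = 8) = -5 (attained at k = 0)
  C[1][0] = min over k of (A[1][0] + B[0][0] = -2 + 8 = 6, A[1][1] + B[1][0] = 4 + 10 = 14) = 6 (attained at k = 0)
  C[1][1] = min over k of (A[1][0] + B[0][1] = -2 + -2 = -4, A[1][1] + B[1][1] = 4 + 1 = 5) = -4 (attained at k = 0)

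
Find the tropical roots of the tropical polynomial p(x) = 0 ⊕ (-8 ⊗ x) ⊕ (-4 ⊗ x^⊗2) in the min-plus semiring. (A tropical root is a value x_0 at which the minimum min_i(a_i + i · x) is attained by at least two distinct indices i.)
Roots: {-4, 8}

Each tropical root is a break point of the lower envelope of the lines y = a_i + i · x (there are 3 lines, with slopes 0, 1, ..., 2). Only the lines that attain the minimum somewhere contribute to roots; other lines are dominated. Here the surviving (envelope) indices are i = 2, i = 1, i = 0.
Intersections between consecutive envelope lines give the roots: for adjacent envelope indices i < j the intersection is x = (a_i − a_j) / (j − i). Reading off the sorted break points: {-4, 8}.
Verification: at each break x_0, at least two indices attain the minimum of min_i(a_i + i · x_0).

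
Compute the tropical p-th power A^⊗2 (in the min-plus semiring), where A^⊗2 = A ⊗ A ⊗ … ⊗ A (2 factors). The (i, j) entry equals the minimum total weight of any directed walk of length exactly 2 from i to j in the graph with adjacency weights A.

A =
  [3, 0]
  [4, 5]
A^⊗2 =
  [4, 3]
  [7, 4]

Each entry (A^⊗2)_ij equals the minimum over all length-2 walks i = v_0 → v_1 → … → v_2 = j of Σ_t A[v_t][v_{t+1}]. For example, for (i, j) = (0, 1) we minimise over 2 possible intermediate vertex sequences; the minimum is 3, attained along the walk 0 → 0 → 1.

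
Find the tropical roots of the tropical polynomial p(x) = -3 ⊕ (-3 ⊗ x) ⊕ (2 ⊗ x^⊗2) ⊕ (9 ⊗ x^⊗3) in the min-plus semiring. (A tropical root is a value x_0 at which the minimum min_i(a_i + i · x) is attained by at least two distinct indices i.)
Roots: {-7, -5, 0}

Each tropical root is a break point of the lower envelope of the lines y = a_i + i · x (there are 4 lines, with slopes 0, 1, ..., 3). Only the lines that attain the minimum somewhere contribute to roots; other lines are dominated. Here the surviving (envelope) indices are i = 3, i = 2, i = 1, i = 0.
Intersections between consecutive envelope lines give the roots: for adjacent envelope indices i < j the intersection is x = (a_i − a_j) / (j − i). Reading off the sorted break points: {-7, -5, 0}.
Verification: at each break x_0, at least two indices attain the minimum of min_i(a_i + i · x_0).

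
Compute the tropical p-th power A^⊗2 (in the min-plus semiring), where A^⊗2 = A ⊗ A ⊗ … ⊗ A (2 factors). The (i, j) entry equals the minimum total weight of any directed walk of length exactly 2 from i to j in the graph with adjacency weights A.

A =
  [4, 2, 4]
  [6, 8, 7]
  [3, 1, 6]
A^⊗2 =
  [7, 5, 8]
  [10, 8, 10]
  [7, 5, 7]

Each entry (A^⊗2)_ij equals the minimum over all length-2 walks i = v_0 → v_1 → … → v_2 = j of Σ_t A[v_t][v_{t+1}]. For example, for (i, j) = (0, 2) we minimise over 3 possible intermediate vertex sequences; the minimum is 8, attained along the walk 0 → 0 → 2.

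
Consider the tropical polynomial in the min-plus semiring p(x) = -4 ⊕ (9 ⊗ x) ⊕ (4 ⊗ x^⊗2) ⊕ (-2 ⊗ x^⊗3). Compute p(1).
p(1) = -4

A tropical monomial a ⊗ x^⊗i evaluates to a + i · x. Evaluating each term at x = 1:
  Term 0 contributes -4 + 0 · 1 = -4
  Term 1 contributes 9 + 1 · 1 = 10
  Term 2 contributes 4 + 2 · 1 = 6
  Term 3 contributes -2 + 3 · 1 = 1
p(1) = ⊕ of these = min[-4, 10, 6, 1] = -4.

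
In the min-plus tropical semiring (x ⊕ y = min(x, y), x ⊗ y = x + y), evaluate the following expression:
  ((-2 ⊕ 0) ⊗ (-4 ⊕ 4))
((-2 ⊕ 0) ⊗ (-4 ⊕ 4)) = -6

Expand innermost to outermost. Recall ⊕ takes the minimum of its arguments and ⊗ takes their sum. Working out the expression ((-2 ⊕ 0) ⊗ (-4 ⊕ 4)) gives -6.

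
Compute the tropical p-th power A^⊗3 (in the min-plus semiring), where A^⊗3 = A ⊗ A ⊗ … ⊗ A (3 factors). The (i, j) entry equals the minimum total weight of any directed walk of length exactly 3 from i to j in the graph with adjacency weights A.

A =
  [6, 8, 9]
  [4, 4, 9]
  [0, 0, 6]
A^⊗3 =
  [13, 13, 18]
  [12, 12, 17]
  [8, 8, 13]

Each entry (A^⊗3)_ij equals the minimum over all length-3 walks i = v_0 → v_1 → … → v_3 = j of Σ_t A[v_t][v_{t+1}]. For example, for (i, j) = (0, 2) we minimise over 9 possible intermediate vertex sequences; the minimum is 18, attained along the walk 0 → 2 → 0 → 2.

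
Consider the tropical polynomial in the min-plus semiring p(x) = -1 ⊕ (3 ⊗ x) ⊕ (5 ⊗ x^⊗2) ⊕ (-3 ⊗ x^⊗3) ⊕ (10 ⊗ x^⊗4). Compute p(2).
p(2) = -1

A tropical monomial a ⊗ x^⊗i evaluates to a + i · x. Evaluating each term at x = 2:
  Term 0 contributes -1 + 0 · 2 = -1
  Term 1 contributes 3 + 1 · 2 = 5
  Term 2 contributes 5 + 2 · 2 = 9
  Term 3 contributes -3 + 3 · 2 = 3
  Term 4 contributes 10 + 4 · 2 = 18
p(2) = ⊕ of these = min[-1, 5, 9, 3, 18] = -1.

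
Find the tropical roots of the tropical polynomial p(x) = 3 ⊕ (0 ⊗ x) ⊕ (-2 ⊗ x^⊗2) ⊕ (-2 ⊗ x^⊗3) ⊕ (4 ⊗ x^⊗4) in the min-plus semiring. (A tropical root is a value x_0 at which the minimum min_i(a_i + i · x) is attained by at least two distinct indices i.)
Roots: {-6, 0, 2, 3}

Each tropical root is a break point of the lower envelope of the lines y = a_i + i · x (there are 5 lines, with slopes 0, 1, ..., 4). Only the lines that attain the minimum somewhere contribute to roots; other lines are dominated. Here the surviving (envelope) indices are i = 4, i = 3, i = 2, i = 1, i = 0.
Intersections between consecutive envelope lines give the roots: for adjacent envelope indices i < j the intersection is x = (a_i − a_j) / (j − i). Reading off the sorted break points: {-6, 0, 2, 3}.
Verification: at each break x_0, at least two indices attain the minimum of min_i(a_i + i · x_0).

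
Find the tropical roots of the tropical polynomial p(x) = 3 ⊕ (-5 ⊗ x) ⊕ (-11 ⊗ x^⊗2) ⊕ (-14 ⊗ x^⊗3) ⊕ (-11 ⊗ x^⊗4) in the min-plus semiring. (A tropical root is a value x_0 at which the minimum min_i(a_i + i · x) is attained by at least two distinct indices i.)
Roots: {-3, 3, 6, 8}

Each tropical root is a break point of the lower envelope of the lines y = a_i + i · x (there are 5 lines, with slopes 0, 1, ..., 4). Only the lines that attain the minimum somewhere contribute to roots; other lines are dominated. Here the surviving (envelope) indices are i = 4, i = 3, i = 2, i = 1, i = 0.
Intersections between consecutive envelope lines give the roots: for adjacent envelope indices i < j the intersection is x = (a_i − a_j) / (j − i). Reading off the sorted break points: {-3, 3, 6, 8}.
Verification: at each break x_0, at least two indices attain the minimum of min_i(a_i + i · x_0).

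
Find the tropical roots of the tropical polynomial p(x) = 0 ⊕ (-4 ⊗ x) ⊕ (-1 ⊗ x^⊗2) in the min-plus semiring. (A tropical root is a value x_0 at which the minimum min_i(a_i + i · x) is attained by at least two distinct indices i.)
Roots: {-3, 4}

Each tropical root is a break point of the lower envelope of the lines y = a_i + i · x (there are 3 lines, with slopes 0, 1, ..., 2). Only the lines that attain the minimum somewhere contribute to roots; other lines are dominated. Here the surviving (envelope) indices are i = 2, i = 1, i = 0.
Intersections between consecutive envelope lines give the roots: for adjacent envelope indices i < j the intersection is x = (a_i − a_j) / (j − i). Reading off the sorted break points: {-3, 4}.
Verification: at each break x_0, at least two indices attain the minimum of min_i(a_i + i · x_0).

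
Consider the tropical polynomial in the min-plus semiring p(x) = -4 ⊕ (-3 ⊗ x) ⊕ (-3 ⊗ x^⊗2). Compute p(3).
p(3) = -4

A tropical monomial a ⊗ x^⊗i evaluates to a + i · x. Evaluating each term at x = 3:
  Term 0 contributes -4 + 0 · 3 = -4
  Term 1 contributes -3 + 1 · 3 = 0
  Term 2 contributes -3 + 2 · 3 = 3
p(3) = ⊕ of these = min[-4, 0, 3] = -4.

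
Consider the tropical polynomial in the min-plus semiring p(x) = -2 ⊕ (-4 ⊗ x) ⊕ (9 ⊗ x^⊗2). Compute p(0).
p(0) = -4

A tropical monomial a ⊗ x^⊗i evaluates to a + i · x. Evaluating each term at x = 0:
  Term 0 contributes -2 + 0 · 0 = -2
  Term 1 contributes -4 + 1 · 0 = -4
  Term 2 contributes 9 + 2 · 0 = 9
p(0) = ⊕ of these = min[-2, -4, 9] = -4.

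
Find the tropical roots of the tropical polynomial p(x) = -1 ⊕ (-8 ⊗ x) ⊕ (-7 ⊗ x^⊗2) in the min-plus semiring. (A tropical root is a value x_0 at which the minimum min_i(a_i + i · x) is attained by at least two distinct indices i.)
Roots: {-1, 7}

Each tropical root is a break point of the lower envelope of the lines y = a_i + i · x (there are 3 lines, with slopes 0, 1, ..., 2). Only the lines that attain the minimum somewhere contribute to roots; other lines are dominated. Here the surviving (envelope) indices are i = 2, i = 1, i = 0.
Intersections between consecutive envelope lines give the roots: for adjacent envelope indices i < j the intersection is x = (a_i − a_j) / (j − i). Reading off the sorted break points: {-1, 7}.
Verification: at each break x_0, at least two indices attain the minimum of min_i(a_i + i · x_0).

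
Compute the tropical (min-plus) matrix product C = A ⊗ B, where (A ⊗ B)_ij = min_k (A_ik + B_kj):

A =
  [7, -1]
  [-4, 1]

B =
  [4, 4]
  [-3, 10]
A ⊗ B =
  [-4, 9]
  [-2, 0]

Apply the min-plus product entry-by-entry:
  C[0][0] = min over k of (A[0][0] + B[0][0] = 7 + 4 = 11, A[0][1] + B[1][0] = -1 + -3 = -4) = -4 (attained at k = 1)
  C[0][1] = min over k of (A[0][0] + B[0][1] = 7 + 4 = 11, A[0][1] + B[1][1] = -1 + 10 = 9) = 9 (attained at k = 1)
  C[1][0] = min over k of (A[1][0] + B[0][0] = -4 + 4 = 0, A[1][1] + B[1][0] = 1 + -3 = -2) = -2 (attained at k = 1)
  C[1][1] = min over k of (A[1][0] + B[0][1] = -4 + 4 = 0, A[1][1] + B[1][1] = 1 + 10 = 11) = 0 (attained at k = 0)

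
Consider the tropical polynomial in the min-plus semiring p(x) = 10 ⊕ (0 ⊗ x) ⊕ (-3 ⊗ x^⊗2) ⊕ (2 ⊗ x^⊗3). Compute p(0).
p(0) = -3

A tropical monomial a ⊗ x^⊗i evaluates to a + i · x. Evaluating each term at x = 0:
  Term 0 contributes 10 + 0 · 0 = 10
  Term 1 contributes 0 + 1 · 0 = 0
  Term 2 contributes -3 + 2 · 0 = -3
  Term 3 contributes 2 + 3 · 0 = 2
p(0) = ⊕ of these = min[10, 0, -3, 2] = -3.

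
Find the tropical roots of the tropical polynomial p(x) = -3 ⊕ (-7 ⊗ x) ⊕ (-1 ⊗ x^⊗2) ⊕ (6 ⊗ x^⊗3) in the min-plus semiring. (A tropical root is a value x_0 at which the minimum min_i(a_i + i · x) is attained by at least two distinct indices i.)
Roots: {-7, -6, 4}

Each tropical root is a break point of the lower envelope of the lines y = a_i + i · x (there are 4 lines, with slopes 0, 1, ..., 3). Only the lines that attain the minimum somewhere contribute to roots; other lines are dominated. Here the surviving (envelope) indices are i = 3, i = 2, i = 1, i = 0.
Intersections between consecutive envelope lines give the roots: for adjacent envelope indices i < j the intersection is x = (a_i − a_j) / (j − i). Reading off the sorted break points: {-7, -6, 4}.
Verification: at each break x_0, at least two indices attain the minimum of min_i(a_i + i · x_0).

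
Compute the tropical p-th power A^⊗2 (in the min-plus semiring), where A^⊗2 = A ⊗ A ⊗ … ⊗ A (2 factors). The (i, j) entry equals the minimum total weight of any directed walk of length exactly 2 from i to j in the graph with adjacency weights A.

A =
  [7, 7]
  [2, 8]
A^⊗2 =
  [9, 14]
  [9, 9]

Each entry (A^⊗2)_ij equals the minimum over all length-2 walks i = v_0 → v_1 → … → v_2 = j of Σ_t A[v_t][v_{t+1}]. For example, for (i, j) = (0, 1) we minimise over 2 possible intermediate vertex sequences; the minimum is 14, attained along the walk 0 → 0 → 1.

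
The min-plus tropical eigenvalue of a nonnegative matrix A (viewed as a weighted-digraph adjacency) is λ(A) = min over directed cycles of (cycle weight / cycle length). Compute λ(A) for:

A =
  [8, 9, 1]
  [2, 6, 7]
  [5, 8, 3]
λ(A) = 3

Enumerate directed cycles and compute their means (weight / length). Sample:
  cycle 0 → 0: weight = 8, length = 1, mean = 8/1 ≈ 8.000
  cycle 1 → 1: weight = 6, length = 1, mean = 6/1 ≈ 6.000
  cycle 2 → 2: weight = 3, length = 1, mean = 3/1 ≈ 3.000
  cycle 0 → 1 → 0: weight = 11, length = 2, mean = 11/2 ≈ 5.500
  cycle 0 → 2 → 0: weight = 6, length = 2, mean = 6/2 ≈ 3.000
  cycle 1 → 0 → 1: weight = 11, length = 2, mean = 11/2 ≈ 5.500
Minimum mean = 3.000, attained e.g. along the cycle 2 → 2 with weight 3 and length 1. So λ(A) = 3/1 = 3.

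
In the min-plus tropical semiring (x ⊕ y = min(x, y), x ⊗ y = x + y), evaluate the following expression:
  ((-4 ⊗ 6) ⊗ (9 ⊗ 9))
((-4 ⊗ 6) ⊗ (9 ⊗ 9)) = 20

Expand innermost to outermost. Recall ⊕ takes the minimum of its arguments and ⊗ takes their sum. Working out the expression ((-4 ⊗ 6) ⊗ (9 ⊗ 9)) gives 20.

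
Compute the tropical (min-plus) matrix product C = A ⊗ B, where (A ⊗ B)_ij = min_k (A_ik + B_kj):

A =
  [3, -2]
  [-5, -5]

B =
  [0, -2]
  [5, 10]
A ⊗ B =
  [3, 1]
  [-5, -7]

Apply the min-plus product entry-by-entry:
  C[0][0] = min over k of (A[0][0] + B[0][0] = 3 + 0 = 3, A[0][1] + B[1][0] = -2 + 5 = 3) = 3 (attained at k = 0)
  C[0][1] = min over k of (A[0][0] + B[0][1] = 3 + -2 = 1, A[0][1] + B[1][1] = -2 + 10 = 8) = 1 (attained at k = 0)
  C[1][0] = min over k of (A[1][0] + B[0][0] = -5 + 0 = -5, A[1][1] + B[1][0] = -5 + 5 = 0) = -5 (attained at k = 0)
  C[1][1] = min over k of (A[1][0] + B[0][1] = -5 + -2 = -7, A[1][1] + B[1][1] = -5 + 10 = 5) = -7 (attained at k = 0)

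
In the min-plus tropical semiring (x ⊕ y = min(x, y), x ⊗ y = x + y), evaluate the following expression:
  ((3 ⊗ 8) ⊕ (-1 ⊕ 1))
((3 ⊗ 8) ⊕ (-1 ⊕ 1)) = -1

Expand innermost to outermost. Recall ⊕ takes the minimum of its arguments and ⊗ takes their sum. Working out the expression ((3 ⊗ 8) ⊕ (-1 ⊕ 1)) gives -1.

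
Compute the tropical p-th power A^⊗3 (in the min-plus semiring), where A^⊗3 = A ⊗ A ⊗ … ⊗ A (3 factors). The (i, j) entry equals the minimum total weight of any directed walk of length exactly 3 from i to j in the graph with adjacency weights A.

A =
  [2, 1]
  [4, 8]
A^⊗3 =
  [6, 5]
  [8, 7]

Each entry (A^⊗3)_ij equals the minimum over all length-3 walks i = v_0 → v_1 → … → v_3 = j of Σ_t A[v_t][v_{t+1}]. For example, for (i, j) = (0, 1) we minimise over 4 possible intermediate vertex sequences; the minimum is 5, attained along the walk 0 → 0 → 0 → 1.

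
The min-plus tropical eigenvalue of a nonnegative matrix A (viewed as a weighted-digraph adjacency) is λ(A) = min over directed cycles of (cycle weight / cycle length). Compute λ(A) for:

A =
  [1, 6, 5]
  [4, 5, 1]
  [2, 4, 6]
λ(A) = 1

Enumerate directed cycles and compute their means (weight / length). Sample:
  cycle 0 → 0: weight = 1, length = 1, mean = 1/1 ≈ 1.000
  cycle 1 → 1: weight = 5, length = 1, mean = 5/1 ≈ 5.000
  cycle 2 → 2: weight = 6, length = 1, mean = 6/1 ≈ 6.000
  cycle 0 → 1 → 0: weight = 10, length = 2, mean = 10/2 ≈ 5.000
  cycle 0 → 2 → 0: weight = 7, length = 2, mean = 7/2 ≈ 3.500
  cycle 1 → 0 → 1: weight = 10, length = 2, mean = 10/2 ≈ 5.000
Minimum mean = 1.000, attained e.g. along the cycle 0 → 0 with weight 1 and length 1. So λ(A) = 1/1 = 1.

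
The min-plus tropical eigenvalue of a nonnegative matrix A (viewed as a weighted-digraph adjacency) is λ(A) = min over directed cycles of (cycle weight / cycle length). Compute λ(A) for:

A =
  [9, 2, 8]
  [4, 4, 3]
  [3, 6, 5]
λ(A) = 8/3

Enumerate directed cycles and compute their means (weight / length). Sample:
  cycle 0 → 0: weight = 9, length = 1, mean = 9/1 ≈ 9.000
  cycle 1 → 1: weight = 4, length = 1, mean = 4/1 ≈ 4.000
  cycle 2 → 2: weight = 5, length = 1, mean = 5/1 ≈ 5.000
  cycle 0 → 1 → 0: weight = 6, length = 2, mean = 6/2 ≈ 3.000
  cycle 0 → 2 → 0: weight = 11, length = 2, mean = 11/2 ≈ 5.500
  cycle 1 → 0 → 1: weight = 6, length = 2, mean = 6/2 ≈ 3.000
Minimum mean = 2.667, attained e.g. along the cycle 0 → 1 → 2 → 0 with weight 8 and length 3. So λ(A) = 8/3 = 8/3.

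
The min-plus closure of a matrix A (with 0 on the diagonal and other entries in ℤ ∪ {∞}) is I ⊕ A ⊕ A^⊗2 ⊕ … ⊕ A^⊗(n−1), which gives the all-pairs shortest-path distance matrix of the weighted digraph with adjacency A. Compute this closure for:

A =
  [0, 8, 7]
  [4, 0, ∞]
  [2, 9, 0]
Closure =
  [0, 8, 7]
  [4, 0, 11]
  [2, 9, 0]

This is the Floyd-Warshall all-pairs shortest-path computation. For each intermediate vertex k = 0, 1, …, 2, update dist[i][j] ← min(dist[i][j], dist[i][k] + dist[k][j]). The final matrix gives, for each (i, j), the minimum total weight of any directed path from i to j (possibly empty when i = j).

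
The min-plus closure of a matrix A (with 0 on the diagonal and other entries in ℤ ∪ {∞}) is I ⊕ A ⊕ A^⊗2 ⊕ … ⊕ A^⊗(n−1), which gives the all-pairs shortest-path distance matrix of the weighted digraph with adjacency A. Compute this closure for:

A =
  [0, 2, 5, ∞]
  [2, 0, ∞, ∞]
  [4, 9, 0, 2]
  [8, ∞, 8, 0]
Closure =
  [0, 2, 5, 7]
  [2, 0, 7, 9]
  [4, 6, 0, 2]
  [8, 10, 8, 0]

This is the Floyd-Warshall all-pairs shortest-path computation. For each intermediate vertex k = 0, 1, …, 3, update dist[i][j] ← min(dist[i][j], dist[i][k] + dist[k][j]). The final matrix gives, for each (i, j), the minimum total weight of any directed path from i to j (possibly empty when i = j).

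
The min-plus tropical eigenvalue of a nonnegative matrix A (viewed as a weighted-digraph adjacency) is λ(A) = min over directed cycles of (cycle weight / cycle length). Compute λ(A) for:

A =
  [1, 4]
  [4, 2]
λ(A) = 1

Enumerate directed cycles and compute their means (weight / length). Sample:
  cycle 0 → 0: weight = 1, length = 1, mean = 1/1 ≈ 1.000
  cycle 1 → 1: weight = 2, length = 1, mean = 2/1 ≈ 2.000
  cycle 0 → 1 → 0: weight = 8, length = 2, mean = 8/2 ≈ 4.000
  cycle 1 → 0 → 1: weight = 8, length = 2, mean = 8/2 ≈ 4.000
Minimum mean = 1.000, attained e.g. along the cycle 0 → 0 with weight 1 and length 1. So λ(A) = 1/1 = 1.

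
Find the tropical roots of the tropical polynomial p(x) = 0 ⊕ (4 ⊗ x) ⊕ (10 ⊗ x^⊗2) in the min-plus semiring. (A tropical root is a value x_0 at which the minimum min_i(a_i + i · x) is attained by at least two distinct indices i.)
Roots: {-6, -4}

Each tropical root is a break point of the lower envelope of the lines y = a_i + i · x (there are 3 lines, with slopes 0, 1, ..., 2). Only the lines that attain the minimum somewhere contribute to roots; other lines are dominated. Here the surviving (envelope) indices are i = 2, i = 1, i = 0.
Intersections between consecutive envelope lines give the roots: for adjacent envelope indices i < j the intersection is x = (a_i − a_j) / (j − i). Reading off the sorted break points: {-6, -4}.
Verification: at each break x_0, at least two indices attain the minimum of min_i(a_i + i · x_0).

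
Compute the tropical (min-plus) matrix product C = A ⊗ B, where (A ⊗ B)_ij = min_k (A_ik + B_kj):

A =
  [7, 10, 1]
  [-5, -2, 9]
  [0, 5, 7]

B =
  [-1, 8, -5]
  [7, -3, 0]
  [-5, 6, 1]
A ⊗ B =
  [-4, 7, 2]
  [-6, -5, -10]
  [-1, 2, -5]

Apply the min-plus product entry-by-entry:
  C[0][0] = min over k of (A[0][0] + B[0][0] = 7 + -1 = 6, A[0][1] + B[1][0] = 10 + 7 = 17, A[0][2] + B[2][0] = 1 + -5 = -4) = -4 (attained at k = 2)
  C[0][1] = min over k of (A[0][0] + B[0][1] = 7 + 8 = 15, A[0][1] + B[1][1] = 10 + -3 = 7, A[0][2] + B[2][1] = 1 + 6 = 7) = 7 (attained at k = 1)
  C[0][2] = min over k of (A[0][0] + B[0][2] = 7 + -5 = 2, A[0][1] + B[1][2] = 10 + 0 = 10, A[0][2] + B[2][2] = 1 + 1 = 2) = 2 (attained at k = 0)
  C[1][0] = min over k of (A[1][0] + B[0][0] = -5 + -1 = -6, A[1][1] + B[1][0] = -2 + 7 = 5, A[1][2] + B[2][0] = 9 + -5 = 4) = -6 (attained at k = 0)
  C[1][1] = min over k of (A[1][0] + B[0][1] = -5 + 8 = 3, A[1][1] + B[1][1] = -2 + -3 = -5, A[1][2] + B[2][1] = 9 + 6 = 15) = -5 (attained at k = 1)
  C[1][2] = min over k of (A[1][0] + B[0][2] = -5 + -5 = -10, A[1][1] + B[1][2] = -2 + 0 = -2, A[1][2] + B[2][2] = 9 + 1 = 10) = -10 (attained at k = 0)
  C[2][0] = min over k of (A[2][0] + B[0][0] = 0 + -1 = -1, A[2][1] + B[1][0] = 5 + 7 = 12, A[2][2] + B[2][0] = 7 + -5 = 2) = -1 (attained at k = 0)
  C[2][1] = min over k of (A[2][0] + B[0][1] = 0 + 8 = 8, A[2][1] + B[1][1] = 5 + -3 = 2, A[2][2] + B[2][1] = 7 + 6 = 13) = 2 (attained at k = 1)
  C[2][2] = min over k of (A[2][0] + B[0][2] = 0 + -5 = -5, A[2][1] + B[1][2] = 5 + 0 = 5, A[2][2] + B[2][2] = 7 + 1 = 8) = -5 (attained at k = 0)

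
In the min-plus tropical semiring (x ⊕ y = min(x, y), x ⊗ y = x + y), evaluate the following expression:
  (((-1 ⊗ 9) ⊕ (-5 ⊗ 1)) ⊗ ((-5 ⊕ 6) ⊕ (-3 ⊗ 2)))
(((-1 ⊗ 9) ⊕ (-5 ⊗ 1)) ⊗ ((-5 ⊕ 6) ⊕ (-3 ⊗ 2))) = -9

Expand innermost to outermost. Recall ⊕ takes the minimum of its arguments and ⊗ takes their sum. Working out the expression (((-1 ⊗ 9) ⊕ (-5 ⊗ 1)) ⊗ ((-5 ⊕ 6) ⊕ (-3 ⊗ 2))) gives -9.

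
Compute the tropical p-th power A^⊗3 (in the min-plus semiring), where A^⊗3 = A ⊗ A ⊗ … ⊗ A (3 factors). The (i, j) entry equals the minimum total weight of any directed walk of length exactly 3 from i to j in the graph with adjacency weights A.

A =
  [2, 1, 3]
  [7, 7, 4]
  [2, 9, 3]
A^⊗3 =
  [6, 5, 7]
  [8, 7, 9]
  [6, 5, 7]

Each entry (A^⊗3)_ij equals the minimum over all length-3 walks i = v_0 → v_1 → … → v_3 = j of Σ_t A[v_t][v_{t+1}]. For example, for (i, j) = (0, 2) we minimise over 9 possible intermediate vertex sequences; the minimum is 7, attained along the walk 0 → 0 → 0 → 2.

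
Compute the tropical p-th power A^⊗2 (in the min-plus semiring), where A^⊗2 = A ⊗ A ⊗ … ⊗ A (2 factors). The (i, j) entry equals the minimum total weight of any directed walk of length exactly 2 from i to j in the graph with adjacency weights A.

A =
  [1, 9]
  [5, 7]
A^⊗2 =
  [2, 10]
  [6, 14]

Each entry (A^⊗2)_ij equals the minimum over all length-2 walks i = v_0 → v_1 → … → v_2 = j of Σ_t A[v_t][v_{t+1}]. For example, for (i, j) = (0, 1) we minimise over 2 possible intermediate vertex sequences; the minimum is 10, attained along the walk 0 → 0 → 1.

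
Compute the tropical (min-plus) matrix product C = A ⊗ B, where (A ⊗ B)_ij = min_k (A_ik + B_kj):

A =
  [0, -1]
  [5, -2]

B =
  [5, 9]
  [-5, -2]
A ⊗ B =
  [-6, -3]
  [-7, -4]

Apply the min-plus product entry-by-entry:
  C[0][0] = min over k of (A[0][0] + B[0][0] = 0 + 5 = 5, A[0][1] + B[1][0] = -1 + -5 = -6) = -6 (attained at k = 1)
  C[0][1] = min over k of (A[0][0] + B[0][1] = 0 + 9 = 9, A[0][1] + B[1][1] = -1 + -2 = -3) = -3 (attained at k = 1)
  C[1][0] = min over k of (A[1][0] + B[0][0] = 5 + 5 = 10, A[1][1] + B[1][0] = -2 + -5 = -7) = -7 (attained at k = 1)
  C[1][1] = min over k of (A[1][0] + B[0][1] = 5 + 9 = 14, A[1][1] + B[1][1] = -2 + -2 = -4) = -4 (attained at k = 1)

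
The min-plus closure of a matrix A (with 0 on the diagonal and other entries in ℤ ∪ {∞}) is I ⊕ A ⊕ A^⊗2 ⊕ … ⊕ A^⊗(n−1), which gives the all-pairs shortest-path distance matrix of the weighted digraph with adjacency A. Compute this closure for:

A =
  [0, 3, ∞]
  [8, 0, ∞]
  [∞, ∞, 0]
Closure =
  [0, 3, ∞]
  [8, 0, ∞]
  [∞, ∞, 0]

This is the Floyd-Warshall all-pairs shortest-path computation. For each intermediate vertex k = 0, 1, …, 2, update dist[i][j] ← min(dist[i][j], dist[i][k] + dist[k][j]). The final matrix gives, for each (i, j), the minimum total weight of any directed path from i to j (possibly empty when i = j).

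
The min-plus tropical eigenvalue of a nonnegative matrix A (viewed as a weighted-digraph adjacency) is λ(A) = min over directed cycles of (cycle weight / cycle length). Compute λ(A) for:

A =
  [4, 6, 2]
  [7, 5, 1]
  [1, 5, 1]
λ(A) = 1

Enumerate directed cycles and compute their means (weight / length). Sample:
  cycle 0 → 0: weight = 4, length = 1, mean = 4/1 ≈ 4.000
  cycle 1 → 1: weight = 5, length = 1, mean = 5/1 ≈ 5.000
  cycle 2 → 2: weight = 1, length = 1, mean = 1/1 ≈ 1.000
  cycle 0 → 1 → 0: weight = 13, length = 2, mean = 13/2 ≈ 6.500
  cycle 0 → 2 → 0: weight = 3, length = 2, mean = 3/2 ≈ 1.500
  cycle 1 → 0 → 1: weight = 13, length = 2, mean = 13/2 ≈ 6.500
Minimum mean = 1.000, attained e.g. along the cycle 2 → 2 with weight 1 and length 1. So λ(A) = 1/1 = 1.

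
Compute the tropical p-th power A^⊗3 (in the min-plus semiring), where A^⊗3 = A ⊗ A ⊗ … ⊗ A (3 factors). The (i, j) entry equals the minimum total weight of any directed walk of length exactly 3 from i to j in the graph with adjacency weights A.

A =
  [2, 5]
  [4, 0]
A^⊗3 =
  [6, 5]
  [4, 0]

Each entry (A^⊗3)_ij equals the minimum over all length-3 walks i = v_0 → v_1 → … → v_3 = j of Σ_t A[v_t][v_{t+1}]. For example, for (i, j) = (0, 1) we minimise over 4 possible intermediate vertex sequences; the minimum is 5, attained along the walk 0 → 1 → 1 → 1.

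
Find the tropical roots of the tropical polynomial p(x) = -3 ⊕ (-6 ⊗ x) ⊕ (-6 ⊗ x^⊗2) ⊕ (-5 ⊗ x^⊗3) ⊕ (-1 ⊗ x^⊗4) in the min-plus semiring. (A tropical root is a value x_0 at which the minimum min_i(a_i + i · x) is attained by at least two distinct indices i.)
Roots: {-4, -1, 0, 3}

Each tropical root is a break point of the lower envelope of the lines y = a_i + i · x (there are 5 lines, with slopes 0, 1, ..., 4). Only the lines that attain the minimum somewhere contribute to roots; other lines are dominated. Here the surviving (envelope) indices are i = 4, i = 3, i = 2, i = 1, i = 0.
Intersections between consecutive envelope lines give the roots: for adjacent envelope indices i < j the intersection is x = (a_i − a_j) / (j − i). Reading off the sorted break points: {-4, -1, 0, 3}.
Verification: at each break x_0, at least two indices attain the minimum of min_i(a_i + i · x_0).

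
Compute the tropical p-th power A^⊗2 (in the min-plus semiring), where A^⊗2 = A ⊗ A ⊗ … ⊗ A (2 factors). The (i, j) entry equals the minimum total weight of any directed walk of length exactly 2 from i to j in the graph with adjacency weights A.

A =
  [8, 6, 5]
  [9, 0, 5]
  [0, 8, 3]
A^⊗2 =
  [5, 6, 8]
  [5, 0, 5]
  [3, 6, 5]

Each entry (A^⊗2)_ij equals the minimum over all length-2 walks i = v_0 → v_1 → … → v_2 = j of Σ_t A[v_t][v_{t+1}]. For example, for (i, j) = (0, 2) we minimise over 3 possible intermediate vertex sequences; the minimum is 8, attained along the walk 0 → 2 → 2.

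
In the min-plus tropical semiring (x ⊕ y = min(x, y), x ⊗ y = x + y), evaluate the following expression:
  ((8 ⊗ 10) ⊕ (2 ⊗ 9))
((8 ⊗ 10) ⊕ (2 ⊗ 9)) = 11

Expand innermost to outermost. Recall ⊕ takes the minimum of its arguments and ⊗ takes their sum. Working out the expression ((8 ⊗ 10) ⊕ (2 ⊗ 9)) gives 11.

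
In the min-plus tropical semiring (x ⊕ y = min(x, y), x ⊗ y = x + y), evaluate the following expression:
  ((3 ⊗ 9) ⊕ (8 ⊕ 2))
((3 ⊗ 9) ⊕ (8 ⊕ 2)) = 2

Expand innermost to outermost. Recall ⊕ takes the minimum of its arguments and ⊗ takes their sum. Working out the expression ((3 ⊗ 9) ⊕ (8 ⊕ 2)) gives 2.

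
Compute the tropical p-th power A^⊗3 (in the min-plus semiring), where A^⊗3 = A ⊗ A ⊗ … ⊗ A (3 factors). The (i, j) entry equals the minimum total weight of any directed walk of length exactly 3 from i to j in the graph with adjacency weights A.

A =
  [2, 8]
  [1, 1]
A^⊗3 =
  [6, 10]
  [3, 3]

Each entry (A^⊗3)_ij equals the minimum over all length-3 walks i = v_0 → v_1 → … → v_3 = j of Σ_t A[v_t][v_{t+1}]. For example, for (i, j) = (0, 1) we minimise over 4 possible intermediate vertex sequences; the minimum is 10, attained along the walk 0 → 1 → 1 → 1.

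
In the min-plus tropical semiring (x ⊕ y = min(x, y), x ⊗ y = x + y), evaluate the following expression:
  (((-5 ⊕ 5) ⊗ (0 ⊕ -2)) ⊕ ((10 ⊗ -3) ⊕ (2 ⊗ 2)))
(((-5 ⊕ 5) ⊗ (0 ⊕ -2)) ⊕ ((10 ⊗ -3) ⊕ (2 ⊗ 2))) = -7

Expand innermost to outermost. Recall ⊕ takes the minimum of its arguments and ⊗ takes their sum. Working out the expression (((-5 ⊕ 5) ⊗ (0 ⊕ -2)) ⊕ ((10 ⊗ -3) ⊕ (2 ⊗ 2))) gives -7.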